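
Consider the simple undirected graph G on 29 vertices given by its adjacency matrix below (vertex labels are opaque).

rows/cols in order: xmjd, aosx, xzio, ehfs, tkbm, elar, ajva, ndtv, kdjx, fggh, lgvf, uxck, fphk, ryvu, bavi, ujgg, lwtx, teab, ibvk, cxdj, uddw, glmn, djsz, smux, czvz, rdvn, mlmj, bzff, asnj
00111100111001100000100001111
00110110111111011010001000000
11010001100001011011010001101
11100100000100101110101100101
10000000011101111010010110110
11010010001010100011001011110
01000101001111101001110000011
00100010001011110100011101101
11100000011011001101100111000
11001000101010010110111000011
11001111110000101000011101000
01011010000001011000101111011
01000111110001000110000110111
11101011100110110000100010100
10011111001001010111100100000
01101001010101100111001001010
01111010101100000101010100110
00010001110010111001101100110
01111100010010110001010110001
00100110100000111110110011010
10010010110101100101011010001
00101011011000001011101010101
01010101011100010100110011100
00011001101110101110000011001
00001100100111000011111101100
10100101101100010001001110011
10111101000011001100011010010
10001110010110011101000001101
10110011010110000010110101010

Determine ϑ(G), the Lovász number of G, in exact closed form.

Vertex ibvk has 14 neighbors: aosx, xzio, ehfs, tkbm, elar, fggh, fphk, bavi, ujgg, cxdj, glmn, smux, czvz, asnj.
deg(ajva) = 14; N(ajva) = {aosx, elar, ndtv, lgvf, uxck, fphk, ryvu, bavi, lwtx, cxdj, uddw, glmn, bzff, asnj}.
N(mlmj) = {xmjd, xzio, ehfs, tkbm, elar, ndtv, fphk, ryvu, lwtx, teab, glmn, djsz, czvz, bzff}, |N(mlmj)| = 14.
N(aosx) = {xzio, ehfs, elar, ajva, kdjx, fggh, lgvf, uxck, fphk, ryvu, ujgg, lwtx, ibvk, djsz}, |N(aosx)| = 14.
G on 29 vertices is 14-regular; Paley(29): SR with (k,λ,μ)=(14,6,7).
The 3 distinct eigenvalues: [14.0, 2.192582, -3.192582].
ϑ = −N·λ_min/(λ_max−λ_min) = −29·(-sqrt(29)/2 - 1/2)/(14−(-sqrt(29)/2 - 1/2)) = sqrt(29).
ϑ(G) ≈ 5.38516.

sqrt(29)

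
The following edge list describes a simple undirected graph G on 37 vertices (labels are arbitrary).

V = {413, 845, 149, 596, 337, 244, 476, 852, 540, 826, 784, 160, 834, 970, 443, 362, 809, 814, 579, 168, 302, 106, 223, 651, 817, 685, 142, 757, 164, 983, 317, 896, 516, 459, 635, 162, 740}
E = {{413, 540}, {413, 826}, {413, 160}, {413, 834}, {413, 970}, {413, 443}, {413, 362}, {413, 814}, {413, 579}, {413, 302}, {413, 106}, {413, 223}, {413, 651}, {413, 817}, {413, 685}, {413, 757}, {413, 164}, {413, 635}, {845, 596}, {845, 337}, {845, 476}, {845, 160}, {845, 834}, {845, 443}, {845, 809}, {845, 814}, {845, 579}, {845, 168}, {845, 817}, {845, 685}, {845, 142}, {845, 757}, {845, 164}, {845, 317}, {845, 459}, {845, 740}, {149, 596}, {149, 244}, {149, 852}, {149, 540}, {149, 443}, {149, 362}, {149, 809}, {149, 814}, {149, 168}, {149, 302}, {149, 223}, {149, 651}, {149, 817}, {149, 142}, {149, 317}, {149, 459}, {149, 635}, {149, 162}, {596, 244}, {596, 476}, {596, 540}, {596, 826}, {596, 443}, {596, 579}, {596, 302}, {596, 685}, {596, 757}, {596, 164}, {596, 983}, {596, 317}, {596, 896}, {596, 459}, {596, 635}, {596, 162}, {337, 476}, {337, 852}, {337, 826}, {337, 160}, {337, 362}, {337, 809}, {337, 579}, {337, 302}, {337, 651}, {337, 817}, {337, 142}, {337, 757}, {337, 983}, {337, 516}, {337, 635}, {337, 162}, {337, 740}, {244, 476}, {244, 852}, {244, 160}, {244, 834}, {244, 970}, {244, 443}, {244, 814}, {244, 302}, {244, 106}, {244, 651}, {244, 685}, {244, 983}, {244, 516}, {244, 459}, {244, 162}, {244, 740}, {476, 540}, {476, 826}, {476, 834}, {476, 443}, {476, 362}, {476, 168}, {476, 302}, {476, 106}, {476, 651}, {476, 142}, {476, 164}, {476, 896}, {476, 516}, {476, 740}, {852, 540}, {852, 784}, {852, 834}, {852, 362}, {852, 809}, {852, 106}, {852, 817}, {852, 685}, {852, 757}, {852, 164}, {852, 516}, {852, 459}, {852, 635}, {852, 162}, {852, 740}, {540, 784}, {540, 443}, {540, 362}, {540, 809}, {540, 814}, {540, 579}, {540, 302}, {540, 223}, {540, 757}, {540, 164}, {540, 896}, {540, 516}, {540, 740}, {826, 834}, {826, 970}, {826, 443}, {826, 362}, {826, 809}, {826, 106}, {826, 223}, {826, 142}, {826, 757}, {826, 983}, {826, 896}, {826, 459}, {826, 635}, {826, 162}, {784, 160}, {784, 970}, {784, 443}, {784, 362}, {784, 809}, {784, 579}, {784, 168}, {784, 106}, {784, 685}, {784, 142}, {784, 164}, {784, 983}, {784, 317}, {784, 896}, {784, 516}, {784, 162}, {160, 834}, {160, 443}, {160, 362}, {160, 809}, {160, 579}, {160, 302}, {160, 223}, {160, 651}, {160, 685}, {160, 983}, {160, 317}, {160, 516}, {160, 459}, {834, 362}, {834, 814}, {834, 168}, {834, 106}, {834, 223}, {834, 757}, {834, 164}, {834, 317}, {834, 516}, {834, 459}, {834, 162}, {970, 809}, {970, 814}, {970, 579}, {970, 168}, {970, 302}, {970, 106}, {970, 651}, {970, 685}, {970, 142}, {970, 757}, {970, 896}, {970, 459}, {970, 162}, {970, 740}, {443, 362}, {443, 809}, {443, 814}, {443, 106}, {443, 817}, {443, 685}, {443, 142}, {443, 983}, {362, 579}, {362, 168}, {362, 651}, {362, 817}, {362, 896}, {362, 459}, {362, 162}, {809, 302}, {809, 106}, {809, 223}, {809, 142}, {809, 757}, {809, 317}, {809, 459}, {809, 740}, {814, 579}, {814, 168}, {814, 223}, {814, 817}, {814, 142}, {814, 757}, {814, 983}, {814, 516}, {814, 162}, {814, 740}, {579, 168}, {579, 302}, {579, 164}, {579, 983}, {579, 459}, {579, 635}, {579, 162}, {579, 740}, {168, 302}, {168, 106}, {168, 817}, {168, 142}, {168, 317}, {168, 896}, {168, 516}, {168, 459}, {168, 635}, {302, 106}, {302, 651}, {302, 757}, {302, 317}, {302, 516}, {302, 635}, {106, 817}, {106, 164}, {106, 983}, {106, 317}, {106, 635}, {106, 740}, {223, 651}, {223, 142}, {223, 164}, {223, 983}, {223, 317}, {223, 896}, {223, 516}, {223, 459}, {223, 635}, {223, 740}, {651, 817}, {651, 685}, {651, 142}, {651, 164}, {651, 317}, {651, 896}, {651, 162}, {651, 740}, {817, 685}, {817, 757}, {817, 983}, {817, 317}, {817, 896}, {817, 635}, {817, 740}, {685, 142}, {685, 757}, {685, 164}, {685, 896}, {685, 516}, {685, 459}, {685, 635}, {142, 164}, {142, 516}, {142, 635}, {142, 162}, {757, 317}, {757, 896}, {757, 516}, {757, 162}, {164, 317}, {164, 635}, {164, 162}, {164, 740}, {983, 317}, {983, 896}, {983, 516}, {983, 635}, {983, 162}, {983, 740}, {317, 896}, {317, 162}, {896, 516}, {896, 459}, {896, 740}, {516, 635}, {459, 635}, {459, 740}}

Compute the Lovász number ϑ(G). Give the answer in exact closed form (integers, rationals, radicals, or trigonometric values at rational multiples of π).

Vertex 540 has 18 neighbors: 413, 149, 596, 476, 852, 784, 443, 362, 809, 814, 579, 302, 223, 757, 164, 896, 516, 740.
Vertex 845 has 18 neighbors: 596, 337, 476, 160, 834, 443, 809, 814, 579, 168, 817, 685, 142, 757, 164, 317, 459, 740.
deg(162) = 18; N(162) = {149, 596, 337, 244, 852, 826, 784, 834, 970, 362, 814, 579, 651, 142, 757, 164, 983, 317}.
deg(852) = 18; N(852) = {149, 337, 244, 540, 784, 834, 362, 809, 106, 817, 685, 757, 164, 516, 459, 635, 162, 740}.
deg(v) = 18 for all v (|V|=37); SR(37,18,8,9) — a Paley graph.
Distinct eigenvalues (to 3 d.p.): [18.0, 2.541, -3.541].
With N=37: ϑ(G) = 37·(-(-sqrt(37)/2 - 1/2))/(18−(-sqrt(37)/2 - 1/2)) = sqrt(37).
Numerically 6.0827625.

sqrt(37)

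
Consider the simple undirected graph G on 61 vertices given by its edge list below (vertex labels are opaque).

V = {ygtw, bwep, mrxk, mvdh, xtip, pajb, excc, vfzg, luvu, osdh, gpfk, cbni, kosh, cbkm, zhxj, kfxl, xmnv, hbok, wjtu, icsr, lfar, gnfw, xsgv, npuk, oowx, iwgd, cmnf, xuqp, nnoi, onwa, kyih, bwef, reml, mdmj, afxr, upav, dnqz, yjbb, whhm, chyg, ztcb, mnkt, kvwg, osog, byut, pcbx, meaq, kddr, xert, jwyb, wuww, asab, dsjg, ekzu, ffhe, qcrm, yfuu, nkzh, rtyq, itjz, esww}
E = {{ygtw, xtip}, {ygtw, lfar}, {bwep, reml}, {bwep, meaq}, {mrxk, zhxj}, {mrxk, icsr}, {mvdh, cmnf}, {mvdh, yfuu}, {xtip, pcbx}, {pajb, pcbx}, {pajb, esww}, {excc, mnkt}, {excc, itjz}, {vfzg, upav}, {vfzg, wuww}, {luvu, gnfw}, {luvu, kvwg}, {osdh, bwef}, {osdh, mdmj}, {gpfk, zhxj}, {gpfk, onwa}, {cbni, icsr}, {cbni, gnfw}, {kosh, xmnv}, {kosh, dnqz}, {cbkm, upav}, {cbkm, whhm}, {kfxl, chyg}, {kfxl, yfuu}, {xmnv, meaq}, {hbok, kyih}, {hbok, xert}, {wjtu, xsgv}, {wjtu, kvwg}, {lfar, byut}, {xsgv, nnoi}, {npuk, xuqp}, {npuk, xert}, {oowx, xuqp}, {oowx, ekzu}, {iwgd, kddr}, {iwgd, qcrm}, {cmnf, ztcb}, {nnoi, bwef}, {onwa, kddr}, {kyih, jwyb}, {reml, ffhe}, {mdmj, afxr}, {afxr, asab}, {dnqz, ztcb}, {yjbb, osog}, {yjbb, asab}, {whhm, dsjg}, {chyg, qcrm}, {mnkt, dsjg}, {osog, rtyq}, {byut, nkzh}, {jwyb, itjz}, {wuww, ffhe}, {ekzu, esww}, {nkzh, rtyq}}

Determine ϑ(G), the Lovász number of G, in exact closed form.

deg(hbok) = 2; N(hbok) = {kyih, xert}.
N(gpfk) = {zhxj, onwa}, |N(gpfk)| = 2.
N(mdmj) = {osdh, afxr}, |N(mdmj)| = 2.
deg(xuqp) = 2; N(xuqp) = {npuk, oowx}.
2-regular, N=61; the odd cycle C_{61}.
Distinct eigenvalues (to 5 d.p.): [2.0, 1.9894, 1.95771, 1.90527, 1.83263, 1.74057, 1.63006, 1.50226, 1.35855, 1.20043, 1.02959, 0.84783, 0.65708, 0.45938, 0.2568, 0.0515, -0.15435, -0.35856, -0.55897, -0.75346, -0.93995, -1.11649, -1.28119, -1.4323, -1.56824, -1.68755, -1.78897, -1.87143, -1.93406, -1.97618, -1.99735].
ϑ = −N·λ_min/(λ_max−λ_min) = −61·(-2*cos(pi/61))/(2−(-2*cos(pi/61))) = 61*cos(pi/61)/(cos(pi/61) + 1).
= 30.479766457… (decimal).
α=30, χ(Ḡ)=31; ϑ=61*cos(pi/61)/(cos(pi/61) + 1) lies between (both strict).

61*cos(pi/61)/(cos(pi/61) + 1)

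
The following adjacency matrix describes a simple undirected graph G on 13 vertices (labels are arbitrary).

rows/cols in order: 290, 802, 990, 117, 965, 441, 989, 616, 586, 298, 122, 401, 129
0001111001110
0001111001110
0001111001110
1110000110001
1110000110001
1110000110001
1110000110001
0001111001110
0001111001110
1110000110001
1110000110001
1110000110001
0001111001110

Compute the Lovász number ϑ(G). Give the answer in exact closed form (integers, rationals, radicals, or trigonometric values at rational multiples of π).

N(989) = {290, 802, 990, 616, 586, 129}, |N(989)| = 6.
Vertex 441 has 6 neighbors: 290, 802, 990, 616, 586, 129.
deg(586) = 7; N(586) = {117, 965, 441, 989, 298, 122, 401}.
Vertex 117 has 6 neighbors: 290, 802, 990, 616, 586, 129.
Complete multipartite on [7, 6]: sandwich collapses at ϑ=7.
= 7.000000000… (decimal).
7 ≤ 7 ≤ 7: collapsed.

7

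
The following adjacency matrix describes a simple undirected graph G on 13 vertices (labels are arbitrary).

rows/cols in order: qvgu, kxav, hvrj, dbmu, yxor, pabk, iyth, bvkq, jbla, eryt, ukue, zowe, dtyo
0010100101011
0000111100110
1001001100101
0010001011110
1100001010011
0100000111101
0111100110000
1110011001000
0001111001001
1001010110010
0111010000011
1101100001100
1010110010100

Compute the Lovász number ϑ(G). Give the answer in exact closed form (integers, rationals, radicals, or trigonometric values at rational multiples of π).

N(qvgu) = {hvrj, yxor, bvkq, eryt, zowe, dtyo}, |N(qvgu)| = 6.
N(ukue) = {kxav, hvrj, dbmu, pabk, zowe, dtyo}, |N(ukue)| = 6.
N(yxor) = {qvgu, kxav, iyth, jbla, zowe, dtyo}, |N(yxor)| = 6.
Vertex kxav has 6 neighbors: yxor, pabk, iyth, bvkq, ukue, zowe.
Regular of degree 6 on 13 vertices: Paley(13): SR with (k,λ,μ)=(6,2,3).
A has 3 distinct eigenvalues ≈ [6.0, 1.30278, -2.30278].
Lovász (edge-transitive): ϑ = −13·(-sqrt(13)/2 - 1/2)/((6)−(-sqrt(13)/2 - 1/2)) = sqrt(13).
Numerically 3.60555128.

sqrt(13)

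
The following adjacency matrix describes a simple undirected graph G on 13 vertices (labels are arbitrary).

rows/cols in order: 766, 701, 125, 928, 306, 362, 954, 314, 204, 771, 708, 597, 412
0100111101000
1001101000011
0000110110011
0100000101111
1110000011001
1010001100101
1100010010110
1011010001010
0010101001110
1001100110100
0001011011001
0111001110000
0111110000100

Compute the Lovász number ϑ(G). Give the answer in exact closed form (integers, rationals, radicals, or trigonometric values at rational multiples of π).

sqrt(13)

N(701) = {766, 928, 306, 954, 597, 412}, |N(701)| = 6.
deg(306) = 6; N(306) = {766, 701, 125, 204, 771, 412}.
Vertex 125 has 6 neighbors: 306, 362, 314, 204, 597, 412.
deg(412) = 6; N(412) = {701, 125, 928, 306, 362, 708}.
deg(v) = 6 for all v (|V|=13); strongly regular (13,6,2,3).
Distinct eigenvalues (to 3 d.p.): [6.0, 1.303, -2.303].
With N=13: ϑ(G) = 13·(-(-sqrt(13)/2 - 1/2))/(6−(-sqrt(13)/2 - 1/2)) = sqrt(13).
ϑ(G) ≈ 3.60555.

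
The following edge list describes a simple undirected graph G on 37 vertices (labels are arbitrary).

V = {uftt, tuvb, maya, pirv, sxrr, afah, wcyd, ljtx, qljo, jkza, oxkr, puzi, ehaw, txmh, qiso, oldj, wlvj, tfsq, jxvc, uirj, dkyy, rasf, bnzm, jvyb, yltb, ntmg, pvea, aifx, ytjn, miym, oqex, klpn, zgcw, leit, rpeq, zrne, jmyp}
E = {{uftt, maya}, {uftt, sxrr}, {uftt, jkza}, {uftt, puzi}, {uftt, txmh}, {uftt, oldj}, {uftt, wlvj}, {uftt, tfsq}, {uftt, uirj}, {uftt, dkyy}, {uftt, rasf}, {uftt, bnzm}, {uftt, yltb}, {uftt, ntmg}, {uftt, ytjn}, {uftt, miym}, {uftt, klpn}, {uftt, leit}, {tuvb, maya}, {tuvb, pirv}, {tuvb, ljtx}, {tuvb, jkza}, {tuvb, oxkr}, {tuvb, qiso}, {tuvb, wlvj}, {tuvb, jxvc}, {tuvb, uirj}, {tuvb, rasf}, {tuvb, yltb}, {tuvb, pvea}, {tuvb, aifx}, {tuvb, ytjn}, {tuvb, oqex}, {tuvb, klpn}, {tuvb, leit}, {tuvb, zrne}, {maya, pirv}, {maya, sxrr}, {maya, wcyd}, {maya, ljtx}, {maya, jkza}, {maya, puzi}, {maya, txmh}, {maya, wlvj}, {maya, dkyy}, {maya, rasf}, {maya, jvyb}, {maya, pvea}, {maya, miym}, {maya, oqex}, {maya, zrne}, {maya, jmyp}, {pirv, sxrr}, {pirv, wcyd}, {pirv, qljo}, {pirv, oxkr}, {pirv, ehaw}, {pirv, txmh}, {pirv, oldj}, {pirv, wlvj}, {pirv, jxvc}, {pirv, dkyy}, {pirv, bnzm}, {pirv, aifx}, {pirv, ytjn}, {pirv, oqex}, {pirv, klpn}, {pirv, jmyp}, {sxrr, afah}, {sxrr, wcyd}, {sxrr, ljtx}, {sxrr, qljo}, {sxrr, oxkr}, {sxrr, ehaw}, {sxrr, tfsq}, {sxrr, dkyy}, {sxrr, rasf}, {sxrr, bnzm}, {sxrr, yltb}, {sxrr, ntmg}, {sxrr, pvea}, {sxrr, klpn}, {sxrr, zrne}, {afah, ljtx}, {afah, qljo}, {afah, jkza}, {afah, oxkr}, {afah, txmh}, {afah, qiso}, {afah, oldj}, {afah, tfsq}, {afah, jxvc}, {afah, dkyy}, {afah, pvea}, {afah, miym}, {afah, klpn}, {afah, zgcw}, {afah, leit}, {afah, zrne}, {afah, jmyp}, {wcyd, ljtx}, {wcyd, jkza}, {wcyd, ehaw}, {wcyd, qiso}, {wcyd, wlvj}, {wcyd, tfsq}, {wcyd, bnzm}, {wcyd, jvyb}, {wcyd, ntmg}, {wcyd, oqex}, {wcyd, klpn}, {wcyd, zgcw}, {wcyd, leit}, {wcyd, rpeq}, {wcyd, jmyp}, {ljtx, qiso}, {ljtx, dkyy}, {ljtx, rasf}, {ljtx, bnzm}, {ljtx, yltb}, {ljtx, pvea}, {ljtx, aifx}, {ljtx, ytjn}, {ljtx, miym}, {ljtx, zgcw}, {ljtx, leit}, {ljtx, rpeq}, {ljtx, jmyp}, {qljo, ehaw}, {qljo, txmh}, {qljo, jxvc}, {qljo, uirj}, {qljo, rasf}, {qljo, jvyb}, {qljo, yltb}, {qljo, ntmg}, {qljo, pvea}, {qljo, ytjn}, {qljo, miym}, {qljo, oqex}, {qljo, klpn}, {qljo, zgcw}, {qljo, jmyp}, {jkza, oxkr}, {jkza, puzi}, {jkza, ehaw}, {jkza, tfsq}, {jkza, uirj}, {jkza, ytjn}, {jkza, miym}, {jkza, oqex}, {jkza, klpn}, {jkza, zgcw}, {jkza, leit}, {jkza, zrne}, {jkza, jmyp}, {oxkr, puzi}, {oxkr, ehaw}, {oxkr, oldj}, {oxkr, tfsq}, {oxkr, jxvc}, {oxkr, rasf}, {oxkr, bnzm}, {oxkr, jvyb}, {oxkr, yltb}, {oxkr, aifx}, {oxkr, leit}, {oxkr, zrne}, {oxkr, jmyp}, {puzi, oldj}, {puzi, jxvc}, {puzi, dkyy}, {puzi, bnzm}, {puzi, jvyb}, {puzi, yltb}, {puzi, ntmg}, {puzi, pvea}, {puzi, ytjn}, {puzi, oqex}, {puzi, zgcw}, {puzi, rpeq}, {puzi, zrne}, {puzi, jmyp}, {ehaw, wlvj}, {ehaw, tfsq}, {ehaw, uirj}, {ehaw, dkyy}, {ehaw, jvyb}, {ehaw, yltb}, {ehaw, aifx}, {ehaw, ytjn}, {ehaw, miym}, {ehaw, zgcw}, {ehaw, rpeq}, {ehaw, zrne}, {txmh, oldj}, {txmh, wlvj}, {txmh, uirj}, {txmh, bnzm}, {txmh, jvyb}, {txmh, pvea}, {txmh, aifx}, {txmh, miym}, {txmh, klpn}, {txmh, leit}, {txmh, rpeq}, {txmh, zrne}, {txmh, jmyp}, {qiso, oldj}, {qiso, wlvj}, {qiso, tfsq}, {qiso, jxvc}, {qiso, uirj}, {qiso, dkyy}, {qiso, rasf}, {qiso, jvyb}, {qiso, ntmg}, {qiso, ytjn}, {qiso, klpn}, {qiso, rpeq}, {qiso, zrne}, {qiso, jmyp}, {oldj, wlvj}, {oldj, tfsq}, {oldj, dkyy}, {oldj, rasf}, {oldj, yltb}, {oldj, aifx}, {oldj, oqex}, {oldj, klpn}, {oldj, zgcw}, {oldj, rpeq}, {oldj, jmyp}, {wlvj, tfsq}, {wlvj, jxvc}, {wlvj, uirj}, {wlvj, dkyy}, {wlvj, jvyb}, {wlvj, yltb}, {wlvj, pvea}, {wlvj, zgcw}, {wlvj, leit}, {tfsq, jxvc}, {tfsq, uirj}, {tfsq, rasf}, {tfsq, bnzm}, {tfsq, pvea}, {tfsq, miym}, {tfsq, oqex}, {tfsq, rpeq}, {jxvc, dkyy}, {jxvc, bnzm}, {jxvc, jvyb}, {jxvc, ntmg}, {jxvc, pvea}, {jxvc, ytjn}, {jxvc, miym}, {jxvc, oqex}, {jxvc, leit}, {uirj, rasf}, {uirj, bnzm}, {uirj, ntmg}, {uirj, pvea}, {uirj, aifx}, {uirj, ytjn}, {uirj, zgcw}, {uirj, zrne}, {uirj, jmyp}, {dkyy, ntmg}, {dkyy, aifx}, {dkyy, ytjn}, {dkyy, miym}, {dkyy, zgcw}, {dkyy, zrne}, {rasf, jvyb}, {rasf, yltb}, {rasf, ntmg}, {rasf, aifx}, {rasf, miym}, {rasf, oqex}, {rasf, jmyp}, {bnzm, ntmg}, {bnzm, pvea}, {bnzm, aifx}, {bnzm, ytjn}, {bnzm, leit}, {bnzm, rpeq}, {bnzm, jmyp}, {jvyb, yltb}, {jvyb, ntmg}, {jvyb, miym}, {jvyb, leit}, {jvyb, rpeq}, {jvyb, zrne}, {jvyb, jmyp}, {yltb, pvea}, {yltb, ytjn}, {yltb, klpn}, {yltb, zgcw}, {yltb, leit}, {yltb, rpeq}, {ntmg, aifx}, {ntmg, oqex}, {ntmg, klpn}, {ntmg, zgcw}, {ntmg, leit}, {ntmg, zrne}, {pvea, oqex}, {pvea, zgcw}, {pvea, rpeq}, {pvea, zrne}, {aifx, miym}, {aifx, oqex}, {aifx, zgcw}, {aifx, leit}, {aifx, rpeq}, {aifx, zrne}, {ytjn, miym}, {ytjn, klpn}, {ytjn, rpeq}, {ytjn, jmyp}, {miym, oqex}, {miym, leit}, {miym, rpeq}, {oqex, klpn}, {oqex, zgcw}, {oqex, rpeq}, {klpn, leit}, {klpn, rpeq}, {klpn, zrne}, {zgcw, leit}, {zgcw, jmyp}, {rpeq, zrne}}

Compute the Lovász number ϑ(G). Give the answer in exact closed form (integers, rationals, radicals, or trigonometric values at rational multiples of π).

sqrt(37)

Vertex jkza has 18 neighbors: uftt, tuvb, maya, afah, wcyd, oxkr, puzi, ehaw, tfsq, uirj, ytjn, miym, oqex, klpn, zgcw, leit, zrne, jmyp.
N(qljo) = {pirv, sxrr, afah, ehaw, txmh, jxvc, uirj, rasf, jvyb, yltb, ntmg, pvea, ytjn, miym, oqex, klpn, zgcw, jmyp}, |N(qljo)| = 18.
N(oxkr) = {tuvb, pirv, sxrr, afah, jkza, puzi, ehaw, oldj, tfsq, jxvc, rasf, bnzm, jvyb, yltb, aifx, leit, zrne, jmyp}, |N(oxkr)| = 18.
N(tuvb) = {maya, pirv, ljtx, jkza, oxkr, qiso, wlvj, jxvc, uirj, rasf, yltb, pvea, aifx, ytjn, oqex, klpn, leit, zrne}, |N(tuvb)| = 18.
18-regular, N=37; SR(37,18,8,9) — a Paley graph.
The 3 distinct eigenvalues: [18.0, 2.5414, -3.5414].
ϑ = −N·λ_min/(λ_max−λ_min) = −37·(-sqrt(37)/2 - 1/2)/(18−(-sqrt(37)/2 - 1/2)) = sqrt(37).
≈ 6.0828 (to 4 d.p.).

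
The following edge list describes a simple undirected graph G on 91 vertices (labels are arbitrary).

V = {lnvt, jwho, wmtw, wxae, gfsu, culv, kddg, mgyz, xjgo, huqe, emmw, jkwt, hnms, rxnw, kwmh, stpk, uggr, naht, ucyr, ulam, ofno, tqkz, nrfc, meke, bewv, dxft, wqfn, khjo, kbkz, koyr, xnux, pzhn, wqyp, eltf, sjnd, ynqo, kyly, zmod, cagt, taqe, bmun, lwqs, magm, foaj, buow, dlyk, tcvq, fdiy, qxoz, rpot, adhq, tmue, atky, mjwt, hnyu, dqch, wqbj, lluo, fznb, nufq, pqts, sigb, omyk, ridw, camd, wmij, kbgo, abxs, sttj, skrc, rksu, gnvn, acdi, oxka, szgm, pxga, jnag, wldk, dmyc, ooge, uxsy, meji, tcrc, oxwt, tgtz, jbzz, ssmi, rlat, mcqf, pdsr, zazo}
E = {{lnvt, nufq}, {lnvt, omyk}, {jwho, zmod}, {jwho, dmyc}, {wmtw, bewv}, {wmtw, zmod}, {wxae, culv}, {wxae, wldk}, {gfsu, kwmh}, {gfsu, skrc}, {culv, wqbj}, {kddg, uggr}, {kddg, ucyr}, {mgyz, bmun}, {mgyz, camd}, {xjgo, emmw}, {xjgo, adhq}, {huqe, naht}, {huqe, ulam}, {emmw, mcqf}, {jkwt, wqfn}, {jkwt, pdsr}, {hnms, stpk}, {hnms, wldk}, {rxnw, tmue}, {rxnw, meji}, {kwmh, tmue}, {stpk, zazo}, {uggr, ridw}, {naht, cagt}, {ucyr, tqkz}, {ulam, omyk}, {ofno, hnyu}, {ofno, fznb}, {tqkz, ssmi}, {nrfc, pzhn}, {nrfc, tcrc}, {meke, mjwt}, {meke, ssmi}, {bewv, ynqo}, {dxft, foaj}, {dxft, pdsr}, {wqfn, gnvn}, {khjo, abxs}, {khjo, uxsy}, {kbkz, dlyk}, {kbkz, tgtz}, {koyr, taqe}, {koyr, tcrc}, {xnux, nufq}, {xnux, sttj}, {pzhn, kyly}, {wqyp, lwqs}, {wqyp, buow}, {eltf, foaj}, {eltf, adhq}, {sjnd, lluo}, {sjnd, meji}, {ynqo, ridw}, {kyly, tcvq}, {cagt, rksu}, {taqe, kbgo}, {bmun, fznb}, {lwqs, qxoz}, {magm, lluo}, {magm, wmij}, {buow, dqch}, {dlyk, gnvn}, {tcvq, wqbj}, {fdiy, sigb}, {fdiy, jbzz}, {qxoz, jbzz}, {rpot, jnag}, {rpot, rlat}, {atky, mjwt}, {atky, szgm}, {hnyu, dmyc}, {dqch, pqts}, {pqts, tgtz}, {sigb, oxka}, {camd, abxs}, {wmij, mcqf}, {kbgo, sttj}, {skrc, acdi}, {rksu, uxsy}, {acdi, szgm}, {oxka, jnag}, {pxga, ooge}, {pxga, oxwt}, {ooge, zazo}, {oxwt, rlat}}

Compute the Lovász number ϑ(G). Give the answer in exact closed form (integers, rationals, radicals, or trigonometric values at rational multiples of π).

deg(pqts) = 2; N(pqts) = {dqch, tgtz}.
deg(eltf) = 2; N(eltf) = {foaj, adhq}.
Vertex adhq has 2 neighbors: xjgo, eltf.
deg(oxka) = 2; N(oxka) = {sigb, jnag}.
Every vertex has degree 2 (N=91); this is C_{91}, the 91-cycle.
The 46 distinct eigenvalues: [2.0, 1.99523, 1.98096, 1.95725, 1.92421, 1.882, 1.83082, 1.77091, 1.70257, 1.62611, 1.54191, 1.45035, 1.35189, 1.24698, 1.13613, 1.01987, 0.89874, 0.77333, 0.64424, 0.51208, 0.37748, 0.24107, 0.10352, -0.03452, -0.1724, -0.30946, -0.44504, -0.5785, -0.70921, -0.83654, -0.95987, -1.07864, -1.19226, -1.30021, -1.40196, -1.49702, -1.58495, -1.66533, -1.73778, -1.80194, -1.85751, -1.90424, -1.94188, -1.97028, -1.98928, -1.99881].
−91·(-2*cos(pi/91)) / ((2)−(-2*cos(pi/91))) = 91*cos(pi/91)/(cos(pi/91) + 1) = ϑ(G).
ϑ(G) ≈ 45.4864402.
α=45, χ(Ḡ)=46; ϑ=91*cos(pi/91)/(cos(pi/91) + 1) lies between (both strict).

91*cos(pi/91)/(cos(pi/91) + 1)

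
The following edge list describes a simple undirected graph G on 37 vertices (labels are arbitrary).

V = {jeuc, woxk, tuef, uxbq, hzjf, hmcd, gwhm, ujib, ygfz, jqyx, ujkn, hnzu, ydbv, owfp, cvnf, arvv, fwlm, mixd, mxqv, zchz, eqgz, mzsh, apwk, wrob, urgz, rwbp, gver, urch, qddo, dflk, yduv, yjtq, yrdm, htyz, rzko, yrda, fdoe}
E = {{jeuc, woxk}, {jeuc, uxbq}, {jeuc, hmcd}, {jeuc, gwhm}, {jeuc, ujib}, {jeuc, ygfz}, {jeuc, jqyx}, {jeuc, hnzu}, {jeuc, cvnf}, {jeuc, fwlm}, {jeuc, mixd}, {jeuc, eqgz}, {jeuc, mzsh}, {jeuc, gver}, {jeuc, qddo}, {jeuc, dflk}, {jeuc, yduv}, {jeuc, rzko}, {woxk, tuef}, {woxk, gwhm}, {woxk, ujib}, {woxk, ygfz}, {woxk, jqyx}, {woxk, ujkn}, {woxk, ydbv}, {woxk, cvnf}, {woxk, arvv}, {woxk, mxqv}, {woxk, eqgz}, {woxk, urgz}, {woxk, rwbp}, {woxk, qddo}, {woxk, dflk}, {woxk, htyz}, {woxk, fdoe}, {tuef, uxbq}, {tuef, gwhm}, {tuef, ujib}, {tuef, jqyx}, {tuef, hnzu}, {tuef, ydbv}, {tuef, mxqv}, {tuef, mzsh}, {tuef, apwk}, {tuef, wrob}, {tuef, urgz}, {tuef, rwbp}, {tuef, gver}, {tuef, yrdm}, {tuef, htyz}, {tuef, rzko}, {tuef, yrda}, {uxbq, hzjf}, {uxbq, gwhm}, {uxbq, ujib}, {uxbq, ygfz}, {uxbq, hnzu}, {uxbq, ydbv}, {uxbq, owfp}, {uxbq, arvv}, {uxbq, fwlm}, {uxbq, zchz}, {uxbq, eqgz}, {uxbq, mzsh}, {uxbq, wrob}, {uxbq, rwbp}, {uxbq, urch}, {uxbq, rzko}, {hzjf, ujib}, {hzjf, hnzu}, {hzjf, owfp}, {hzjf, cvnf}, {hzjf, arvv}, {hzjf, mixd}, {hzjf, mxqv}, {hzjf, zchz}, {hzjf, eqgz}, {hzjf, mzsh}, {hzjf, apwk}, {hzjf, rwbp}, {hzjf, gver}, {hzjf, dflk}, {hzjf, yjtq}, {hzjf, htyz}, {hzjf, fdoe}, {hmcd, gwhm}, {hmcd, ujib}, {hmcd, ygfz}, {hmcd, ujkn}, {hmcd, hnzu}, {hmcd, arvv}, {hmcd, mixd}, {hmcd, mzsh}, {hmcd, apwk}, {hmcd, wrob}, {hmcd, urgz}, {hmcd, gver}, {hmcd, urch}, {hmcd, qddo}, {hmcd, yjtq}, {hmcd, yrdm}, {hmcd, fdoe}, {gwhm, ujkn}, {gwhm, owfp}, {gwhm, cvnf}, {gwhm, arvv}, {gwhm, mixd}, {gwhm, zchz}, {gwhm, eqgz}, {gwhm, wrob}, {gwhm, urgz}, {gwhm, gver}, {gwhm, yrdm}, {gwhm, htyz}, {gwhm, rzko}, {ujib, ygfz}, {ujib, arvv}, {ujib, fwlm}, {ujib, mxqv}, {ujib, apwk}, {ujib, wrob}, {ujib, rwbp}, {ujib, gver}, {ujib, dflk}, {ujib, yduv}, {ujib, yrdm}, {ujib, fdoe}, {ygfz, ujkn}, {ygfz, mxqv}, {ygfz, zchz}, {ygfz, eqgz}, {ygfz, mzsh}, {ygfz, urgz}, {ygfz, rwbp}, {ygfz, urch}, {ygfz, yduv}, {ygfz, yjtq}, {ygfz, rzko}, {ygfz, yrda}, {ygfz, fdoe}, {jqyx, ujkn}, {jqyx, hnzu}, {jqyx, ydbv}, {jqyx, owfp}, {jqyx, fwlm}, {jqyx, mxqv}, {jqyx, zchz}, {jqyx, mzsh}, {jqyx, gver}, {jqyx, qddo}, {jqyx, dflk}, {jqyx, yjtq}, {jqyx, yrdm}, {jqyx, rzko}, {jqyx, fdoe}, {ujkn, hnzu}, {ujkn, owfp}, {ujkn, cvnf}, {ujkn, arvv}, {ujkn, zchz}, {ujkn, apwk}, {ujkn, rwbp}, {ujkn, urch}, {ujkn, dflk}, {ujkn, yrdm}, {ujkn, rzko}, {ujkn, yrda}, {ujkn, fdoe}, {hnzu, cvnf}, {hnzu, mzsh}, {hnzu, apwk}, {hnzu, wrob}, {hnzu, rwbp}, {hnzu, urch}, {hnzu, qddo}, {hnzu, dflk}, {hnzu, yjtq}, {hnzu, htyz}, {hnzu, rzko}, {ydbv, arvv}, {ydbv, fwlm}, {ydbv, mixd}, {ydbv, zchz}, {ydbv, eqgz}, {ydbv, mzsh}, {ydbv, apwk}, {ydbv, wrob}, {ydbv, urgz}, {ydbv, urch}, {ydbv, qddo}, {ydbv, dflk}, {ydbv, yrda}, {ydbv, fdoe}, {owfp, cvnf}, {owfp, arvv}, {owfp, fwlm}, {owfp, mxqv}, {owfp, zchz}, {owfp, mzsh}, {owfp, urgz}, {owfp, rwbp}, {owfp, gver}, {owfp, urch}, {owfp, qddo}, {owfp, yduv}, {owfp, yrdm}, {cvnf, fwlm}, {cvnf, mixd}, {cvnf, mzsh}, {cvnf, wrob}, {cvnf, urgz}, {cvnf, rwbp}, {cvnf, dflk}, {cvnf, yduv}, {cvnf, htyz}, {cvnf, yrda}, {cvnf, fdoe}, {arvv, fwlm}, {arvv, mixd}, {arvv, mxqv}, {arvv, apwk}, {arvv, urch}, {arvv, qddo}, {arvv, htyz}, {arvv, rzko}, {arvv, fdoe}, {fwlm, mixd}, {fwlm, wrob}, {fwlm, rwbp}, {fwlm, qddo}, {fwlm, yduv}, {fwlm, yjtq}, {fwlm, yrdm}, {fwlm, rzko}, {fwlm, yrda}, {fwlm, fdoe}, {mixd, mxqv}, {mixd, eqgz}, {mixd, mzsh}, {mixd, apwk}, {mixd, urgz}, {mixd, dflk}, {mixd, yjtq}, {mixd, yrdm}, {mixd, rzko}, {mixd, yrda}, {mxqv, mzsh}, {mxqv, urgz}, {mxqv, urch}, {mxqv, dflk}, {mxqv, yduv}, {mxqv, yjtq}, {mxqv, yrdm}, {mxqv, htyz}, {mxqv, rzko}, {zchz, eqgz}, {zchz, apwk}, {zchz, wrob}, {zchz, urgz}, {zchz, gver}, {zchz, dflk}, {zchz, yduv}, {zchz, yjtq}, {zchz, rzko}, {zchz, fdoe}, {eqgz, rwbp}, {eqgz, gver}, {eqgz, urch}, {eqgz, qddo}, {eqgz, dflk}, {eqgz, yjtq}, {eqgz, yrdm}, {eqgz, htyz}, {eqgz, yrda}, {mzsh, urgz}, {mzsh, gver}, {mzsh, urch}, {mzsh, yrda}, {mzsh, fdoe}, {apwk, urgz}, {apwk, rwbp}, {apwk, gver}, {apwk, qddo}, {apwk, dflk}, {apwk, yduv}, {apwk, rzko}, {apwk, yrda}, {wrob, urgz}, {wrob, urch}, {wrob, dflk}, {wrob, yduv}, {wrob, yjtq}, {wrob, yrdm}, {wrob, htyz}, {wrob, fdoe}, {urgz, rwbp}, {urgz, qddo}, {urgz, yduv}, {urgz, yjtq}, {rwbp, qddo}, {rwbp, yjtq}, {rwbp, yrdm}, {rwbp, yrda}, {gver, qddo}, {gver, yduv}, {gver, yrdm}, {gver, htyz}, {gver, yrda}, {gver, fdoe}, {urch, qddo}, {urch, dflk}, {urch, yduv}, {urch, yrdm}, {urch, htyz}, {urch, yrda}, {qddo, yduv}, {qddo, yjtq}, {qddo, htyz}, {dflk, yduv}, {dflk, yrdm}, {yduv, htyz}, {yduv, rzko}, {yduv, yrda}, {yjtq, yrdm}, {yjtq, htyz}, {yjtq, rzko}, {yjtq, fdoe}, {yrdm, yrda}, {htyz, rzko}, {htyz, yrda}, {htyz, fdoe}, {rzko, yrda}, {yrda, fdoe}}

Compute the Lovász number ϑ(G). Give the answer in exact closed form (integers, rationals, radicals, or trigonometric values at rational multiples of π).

sqrt(37)

deg(mzsh) = 18; N(mzsh) = {jeuc, tuef, uxbq, hzjf, hmcd, ygfz, jqyx, hnzu, ydbv, owfp, cvnf, mixd, mxqv, urgz, gver, urch, yrda, fdoe}.
N(owfp) = {uxbq, hzjf, gwhm, jqyx, ujkn, cvnf, arvv, fwlm, mxqv, zchz, mzsh, urgz, rwbp, gver, urch, qddo, yduv, yrdm}, |N(owfp)| = 18.
deg(ygfz) = 18; N(ygfz) = {jeuc, woxk, uxbq, hmcd, ujib, ujkn, mxqv, zchz, eqgz, mzsh, urgz, rwbp, urch, yduv, yjtq, rzko, yrda, fdoe}.
Vertex jeuc has 18 neighbors: woxk, uxbq, hmcd, gwhm, ujib, ygfz, jqyx, hnzu, cvnf, fwlm, mixd, eqgz, mzsh, gver, qddo, dflk, yduv, rzko.
18-regular, N=37; SR(37,18,8,9) — a Paley graph.
Distinct eigenvalues (to 6 d.p.): [18.0, 2.541381, -3.541381].
With N=37: ϑ(G) = 37·(-(-sqrt(37)/2 - 1/2))/(18−(-sqrt(37)/2 - 1/2)) = sqrt(37).
Numerically 6.0828.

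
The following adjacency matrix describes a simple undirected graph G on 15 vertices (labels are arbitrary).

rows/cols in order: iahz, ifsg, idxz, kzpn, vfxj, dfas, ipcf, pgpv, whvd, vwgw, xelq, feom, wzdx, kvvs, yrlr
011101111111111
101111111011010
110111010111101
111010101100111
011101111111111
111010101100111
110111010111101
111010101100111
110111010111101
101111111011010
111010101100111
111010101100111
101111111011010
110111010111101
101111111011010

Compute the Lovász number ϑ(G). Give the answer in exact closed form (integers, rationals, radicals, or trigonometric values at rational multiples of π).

5

Vertex feom has 10 neighbors: iahz, ifsg, idxz, vfxj, ipcf, whvd, vwgw, wzdx, kvvs, yrlr.
N(vfxj) = {ifsg, idxz, kzpn, dfas, ipcf, pgpv, whvd, vwgw, xelq, feom, wzdx, kvvs, yrlr}, |N(vfxj)| = 13.
N(vwgw) = {iahz, idxz, kzpn, vfxj, dfas, ipcf, pgpv, whvd, xelq, feom, kvvs}, |N(vwgw)| = 11.
N(whvd) = {iahz, ifsg, kzpn, vfxj, dfas, pgpv, vwgw, xelq, feom, wzdx, yrlr}, |N(whvd)| = 11.
4 parts of sizes [5, 4, 4, 2]; α(G) = 5 = ϑ (perfect).
Numerically 5.000000.
α=5, χ(Ḡ)=5; ϑ=5 lies between (collapsed).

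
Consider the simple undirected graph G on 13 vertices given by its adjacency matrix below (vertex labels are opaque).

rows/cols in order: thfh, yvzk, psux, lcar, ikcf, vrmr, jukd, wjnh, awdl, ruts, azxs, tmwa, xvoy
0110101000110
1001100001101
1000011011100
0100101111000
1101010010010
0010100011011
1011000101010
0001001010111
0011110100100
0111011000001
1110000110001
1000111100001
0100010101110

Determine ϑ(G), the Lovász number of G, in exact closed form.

sqrt(13)

deg(vrmr) = 6; N(vrmr) = {psux, ikcf, awdl, ruts, tmwa, xvoy}.
N(awdl) = {psux, lcar, ikcf, vrmr, wjnh, azxs}, |N(awdl)| = 6.
N(yvzk) = {thfh, lcar, ikcf, ruts, azxs, xvoy}, |N(yvzk)| = 6.
N(thfh) = {yvzk, psux, ikcf, jukd, azxs, tmwa}, |N(thfh)| = 6.
G on 13 vertices is 6-regular; Paley(13): SR with (k,λ,μ)=(6,2,3).
The 3 distinct eigenvalues: [6.0, 1.3028, -2.3028].
Lovász (edge-transitive): ϑ = −13·(-sqrt(13)/2 - 1/2)/((6)−(-sqrt(13)/2 - 1/2)) = sqrt(13).
Numerically 3.60555.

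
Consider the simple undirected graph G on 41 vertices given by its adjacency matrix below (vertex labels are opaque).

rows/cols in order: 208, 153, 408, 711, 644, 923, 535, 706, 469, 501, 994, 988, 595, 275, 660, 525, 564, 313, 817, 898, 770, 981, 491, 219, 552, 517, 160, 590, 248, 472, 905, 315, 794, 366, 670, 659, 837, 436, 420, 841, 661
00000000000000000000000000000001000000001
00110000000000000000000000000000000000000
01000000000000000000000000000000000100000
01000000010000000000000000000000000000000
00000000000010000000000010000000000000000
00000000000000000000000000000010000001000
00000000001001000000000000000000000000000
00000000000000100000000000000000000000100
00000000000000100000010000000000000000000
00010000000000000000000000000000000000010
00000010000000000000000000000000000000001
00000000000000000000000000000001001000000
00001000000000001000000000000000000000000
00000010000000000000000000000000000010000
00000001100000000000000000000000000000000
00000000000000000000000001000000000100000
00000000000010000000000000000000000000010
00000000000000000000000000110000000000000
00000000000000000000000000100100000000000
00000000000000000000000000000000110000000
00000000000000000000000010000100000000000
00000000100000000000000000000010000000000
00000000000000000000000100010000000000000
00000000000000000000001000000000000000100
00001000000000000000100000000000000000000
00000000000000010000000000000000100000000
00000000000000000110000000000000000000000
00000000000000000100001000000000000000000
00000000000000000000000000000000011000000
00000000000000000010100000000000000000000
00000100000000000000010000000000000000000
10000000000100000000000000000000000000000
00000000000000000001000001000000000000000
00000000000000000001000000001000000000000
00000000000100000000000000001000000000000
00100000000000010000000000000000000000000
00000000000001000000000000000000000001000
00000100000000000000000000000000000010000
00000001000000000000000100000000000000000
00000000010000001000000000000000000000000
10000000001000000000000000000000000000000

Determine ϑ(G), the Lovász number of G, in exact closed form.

N(595) = {644, 564}, |N(595)| = 2.
deg(817) = 2; N(817) = {160, 472}.
Vertex 275 has 2 neighbors: 535, 837.
N(564) = {595, 841}, |N(564)| = 2.
deg(v) = 2 for all v (|V|=41); a single 41-cycle (edge-transitive).
The 21 distinct eigenvalues: [2.0, 1.977, 1.907, 1.792, 1.636, 1.441, 1.212, 0.955, 0.676, 0.381, 0.077, -0.229, -0.53, -0.818, -1.087, -1.331, -1.543, -1.719, -1.855, -1.947, -1.994].
With N=41: ϑ(G) = 41·(-(-1)*2*cos(pi/41))/(2−(-2*cos(pi/41))) = 41*cos(pi/41)/(cos(pi/41) + 1).
ϑ(G) ≈ 20.469880274.
Lovász sandwich 20 ≤ 41*cos(pi/41)/(cos(pi/41) + 1) ≤ 21: both strict.

41*cos(pi/41)/(cos(pi/41) + 1)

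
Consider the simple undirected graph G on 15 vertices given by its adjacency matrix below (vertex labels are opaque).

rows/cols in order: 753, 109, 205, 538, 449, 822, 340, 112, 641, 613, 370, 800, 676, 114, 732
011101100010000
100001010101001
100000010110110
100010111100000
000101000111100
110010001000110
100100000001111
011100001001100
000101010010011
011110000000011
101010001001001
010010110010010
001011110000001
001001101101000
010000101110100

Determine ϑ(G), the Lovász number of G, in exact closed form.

N(753) = {109, 205, 538, 822, 340, 370}, |N(753)| = 6.
N(109) = {753, 822, 112, 613, 800, 732}, |N(109)| = 6.
deg(370) = 6; N(370) = {753, 205, 449, 641, 800, 732}.
Vertex 205 has 6 neighbors: 753, 112, 613, 370, 676, 114.
Every vertex has degree 6 (N=15); Kneser-type, 2-subsets of [6].
A has 3 distinct eigenvalues ≈ [6.0, 1.0, -3.0].
Lovász (edge-transitive): ϑ = −15·(-3)/((6)−(-3)) = 5.
ϑ(G) ≈ 5.0000000.

5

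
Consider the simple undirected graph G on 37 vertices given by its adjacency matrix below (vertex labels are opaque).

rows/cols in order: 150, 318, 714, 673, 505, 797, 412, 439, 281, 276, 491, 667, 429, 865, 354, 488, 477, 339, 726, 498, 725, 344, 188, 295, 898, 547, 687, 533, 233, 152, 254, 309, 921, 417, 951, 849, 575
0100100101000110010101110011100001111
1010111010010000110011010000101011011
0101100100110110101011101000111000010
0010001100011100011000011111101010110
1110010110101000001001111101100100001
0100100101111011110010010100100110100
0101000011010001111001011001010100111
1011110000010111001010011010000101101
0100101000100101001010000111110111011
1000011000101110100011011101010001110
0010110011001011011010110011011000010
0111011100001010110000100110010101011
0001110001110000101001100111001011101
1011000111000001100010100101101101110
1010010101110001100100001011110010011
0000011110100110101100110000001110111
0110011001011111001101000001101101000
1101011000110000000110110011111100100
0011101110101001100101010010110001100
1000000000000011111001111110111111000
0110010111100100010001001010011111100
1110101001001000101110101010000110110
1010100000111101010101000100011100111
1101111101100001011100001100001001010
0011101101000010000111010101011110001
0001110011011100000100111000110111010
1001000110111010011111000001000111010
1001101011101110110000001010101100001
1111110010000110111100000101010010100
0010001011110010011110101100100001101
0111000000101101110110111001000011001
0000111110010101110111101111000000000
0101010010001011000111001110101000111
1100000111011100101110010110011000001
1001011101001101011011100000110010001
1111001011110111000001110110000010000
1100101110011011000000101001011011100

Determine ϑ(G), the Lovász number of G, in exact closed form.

sqrt(37)

deg(575) = 18; N(575) = {150, 318, 505, 412, 439, 281, 667, 429, 354, 488, 188, 898, 533, 152, 254, 921, 417, 951}.
Vertex 412 has 18 neighbors: 318, 673, 281, 276, 667, 488, 477, 339, 726, 344, 295, 898, 533, 152, 309, 951, 849, 575.
Vertex 429 has 18 neighbors: 673, 505, 797, 276, 491, 667, 477, 726, 344, 188, 547, 687, 533, 254, 921, 417, 951, 575.
deg(276) = 18; N(276) = {150, 797, 412, 491, 429, 865, 354, 477, 725, 344, 295, 898, 547, 533, 152, 417, 951, 849}.
18-regular, N=37; Paley(37): SR with (k,λ,μ)=(18,8,9).
The 3 distinct eigenvalues: [18.0, 2.541381, -3.541381].
Lovász: ϑ = −37(-sqrt(37)/2 - 1/2)/(18+-(-sqrt(37)/2 - 1/2)) = sqrt(37).
= 6.08276253… (decimal).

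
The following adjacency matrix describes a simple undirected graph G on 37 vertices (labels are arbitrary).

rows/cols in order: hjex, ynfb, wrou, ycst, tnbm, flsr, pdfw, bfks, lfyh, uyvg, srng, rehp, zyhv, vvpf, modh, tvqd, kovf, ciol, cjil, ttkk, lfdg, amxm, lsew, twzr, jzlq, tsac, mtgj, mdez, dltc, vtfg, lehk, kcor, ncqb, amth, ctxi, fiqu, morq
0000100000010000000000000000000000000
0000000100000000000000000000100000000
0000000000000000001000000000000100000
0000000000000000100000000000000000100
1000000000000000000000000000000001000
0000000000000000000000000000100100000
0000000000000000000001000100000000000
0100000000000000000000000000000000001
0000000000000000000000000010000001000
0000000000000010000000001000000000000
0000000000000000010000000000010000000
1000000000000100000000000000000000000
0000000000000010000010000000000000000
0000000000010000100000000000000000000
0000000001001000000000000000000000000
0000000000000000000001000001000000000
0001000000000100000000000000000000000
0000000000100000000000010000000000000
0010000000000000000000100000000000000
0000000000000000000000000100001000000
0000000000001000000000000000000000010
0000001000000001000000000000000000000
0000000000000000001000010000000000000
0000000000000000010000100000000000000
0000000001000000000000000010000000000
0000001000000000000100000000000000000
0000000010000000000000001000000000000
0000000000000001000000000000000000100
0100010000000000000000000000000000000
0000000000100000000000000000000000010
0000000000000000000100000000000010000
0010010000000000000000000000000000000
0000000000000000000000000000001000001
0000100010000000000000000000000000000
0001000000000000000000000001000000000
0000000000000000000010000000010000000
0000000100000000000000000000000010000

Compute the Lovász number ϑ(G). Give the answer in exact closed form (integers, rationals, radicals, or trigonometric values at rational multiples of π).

37*cos(pi/37)/(cos(pi/37) + 1)

N(ttkk) = {tsac, lehk}, |N(ttkk)| = 2.
deg(twzr) = 2; N(twzr) = {ciol, lsew}.
N(ncqb) = {lehk, morq}, |N(ncqb)| = 2.
N(lsew) = {cjil, twzr}, |N(lsew)| = 2.
deg(v) = 2 for all v (|V|=37); connected 2-regular on 37 ⇒ C_{37}.
The 19 distinct eigenvalues: [2.0, 1.971, 1.886, 1.746, 1.556, 1.321, 1.049, 0.746, 0.421, 0.085, -0.254, -0.586, -0.9, -1.189, -1.444, -1.657, -1.822, -1.935, -1.993].
ϑ = −N·λ_min/(λ_max−λ_min) = −37·(-2*cos(pi/37))/(2−(-2*cos(pi/37))) = 37*cos(pi/37)/(cos(pi/37) + 1).
= 18.466616637… (decimal).
Check 18 ≤ 37*cos(pi/37)/(cos(pi/37) + 1) ≤ 19: both strict.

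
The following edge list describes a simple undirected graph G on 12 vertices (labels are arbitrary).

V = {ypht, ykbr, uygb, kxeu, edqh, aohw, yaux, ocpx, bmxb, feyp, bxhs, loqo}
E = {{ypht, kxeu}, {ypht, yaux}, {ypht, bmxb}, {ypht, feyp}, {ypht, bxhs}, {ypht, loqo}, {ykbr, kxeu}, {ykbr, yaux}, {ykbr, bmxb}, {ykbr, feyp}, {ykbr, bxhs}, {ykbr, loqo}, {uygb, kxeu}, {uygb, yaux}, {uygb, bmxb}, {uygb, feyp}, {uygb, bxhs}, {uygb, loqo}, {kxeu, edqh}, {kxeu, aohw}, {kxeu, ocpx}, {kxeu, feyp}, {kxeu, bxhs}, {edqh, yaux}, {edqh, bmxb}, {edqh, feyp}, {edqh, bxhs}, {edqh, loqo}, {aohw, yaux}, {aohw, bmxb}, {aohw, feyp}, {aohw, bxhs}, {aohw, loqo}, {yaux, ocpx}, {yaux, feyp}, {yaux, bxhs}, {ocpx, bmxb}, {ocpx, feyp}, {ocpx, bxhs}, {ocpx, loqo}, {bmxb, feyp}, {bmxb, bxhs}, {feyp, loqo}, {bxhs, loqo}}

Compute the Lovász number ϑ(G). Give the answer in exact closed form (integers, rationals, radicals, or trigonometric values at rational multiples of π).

Vertex bxhs has 10 neighbors: ypht, ykbr, uygb, kxeu, edqh, aohw, yaux, ocpx, bmxb, loqo.
deg(bmxb) = 8; N(bmxb) = {ypht, ykbr, uygb, edqh, aohw, ocpx, feyp, bxhs}.
deg(feyp) = 10; N(feyp) = {ypht, ykbr, uygb, kxeu, edqh, aohw, yaux, ocpx, bmxb, loqo}.
N(kxeu) = {ypht, ykbr, uygb, edqh, aohw, ocpx, feyp, bxhs}, |N(kxeu)| = 8.
Complete multipartite on [6, 4, 2]: sandwich collapses at ϑ=6.
Numerically 6.0000000.
6 ≤ 6 ≤ 6: collapsed.

6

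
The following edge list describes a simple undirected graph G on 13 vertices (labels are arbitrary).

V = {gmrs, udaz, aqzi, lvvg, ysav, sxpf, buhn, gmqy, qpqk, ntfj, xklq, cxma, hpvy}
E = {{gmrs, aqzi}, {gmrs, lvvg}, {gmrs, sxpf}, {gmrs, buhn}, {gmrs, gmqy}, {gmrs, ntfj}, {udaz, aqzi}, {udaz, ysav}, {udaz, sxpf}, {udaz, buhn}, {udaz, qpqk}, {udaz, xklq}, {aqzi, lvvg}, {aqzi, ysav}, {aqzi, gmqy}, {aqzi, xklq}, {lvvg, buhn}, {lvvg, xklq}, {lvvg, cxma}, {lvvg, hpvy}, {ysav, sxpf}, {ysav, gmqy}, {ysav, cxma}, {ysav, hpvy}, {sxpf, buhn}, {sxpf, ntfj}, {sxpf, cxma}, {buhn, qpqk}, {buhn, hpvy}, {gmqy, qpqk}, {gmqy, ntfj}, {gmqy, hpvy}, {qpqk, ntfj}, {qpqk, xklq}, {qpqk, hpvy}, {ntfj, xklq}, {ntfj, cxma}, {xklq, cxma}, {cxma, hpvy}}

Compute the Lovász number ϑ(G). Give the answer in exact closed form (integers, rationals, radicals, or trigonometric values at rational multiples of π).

N(sxpf) = {gmrs, udaz, ysav, buhn, ntfj, cxma}, |N(sxpf)| = 6.
Vertex hpvy has 6 neighbors: lvvg, ysav, buhn, gmqy, qpqk, cxma.
deg(lvvg) = 6; N(lvvg) = {gmrs, aqzi, buhn, xklq, cxma, hpvy}.
N(ntfj) = {gmrs, sxpf, gmqy, qpqk, xklq, cxma}, |N(ntfj)| = 6.
6-regular, N=13; strongly regular (13,6,2,3).
The 3 distinct eigenvalues: [6.0, 1.3028, -2.3028].
Lovász (edge-transitive): ϑ = −13·(-sqrt(13)/2 - 1/2)/((6)−(-sqrt(13)/2 - 1/2)) = sqrt(13).
= 3.6056… (decimal).

sqrt(13)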